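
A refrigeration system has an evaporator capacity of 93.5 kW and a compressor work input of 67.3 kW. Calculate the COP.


COP = Q_evap / W
COP = 93.5 / 67.3
COP = 1.389

1.389


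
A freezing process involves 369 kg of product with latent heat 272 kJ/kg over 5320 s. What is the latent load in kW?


Q_lat = m * h_fg / t
Q_lat = 369 * 272 / 5320
Q_lat = 18.87 kW

18.87


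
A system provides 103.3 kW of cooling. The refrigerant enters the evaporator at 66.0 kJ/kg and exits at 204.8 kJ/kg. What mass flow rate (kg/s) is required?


dh = 204.8 - 66.0 = 138.8 kJ/kg
m_dot = Q / dh = 103.3 / 138.8 = 0.7442 kg/s

0.7442


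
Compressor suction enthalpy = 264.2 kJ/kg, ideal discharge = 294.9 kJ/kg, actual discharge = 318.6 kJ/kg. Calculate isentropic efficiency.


dh_ideal = 294.9 - 264.2 = 30.7 kJ/kg
dh_actual = 318.6 - 264.2 = 54.4 kJ/kg
eta_s = dh_ideal / dh_actual = 30.7 / 54.4
eta_s = 0.5643

0.5643


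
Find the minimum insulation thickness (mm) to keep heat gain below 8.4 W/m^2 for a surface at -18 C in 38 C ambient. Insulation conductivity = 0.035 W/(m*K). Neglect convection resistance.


dT = 38 - (-18) = 56 K
thickness = k * dT / q_max * 1000
thickness = 0.035 * 56 / 8.4 * 1000
thickness = 233.3 mm

233.3


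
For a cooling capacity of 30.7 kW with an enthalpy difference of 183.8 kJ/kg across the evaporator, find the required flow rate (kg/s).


m_dot = Q / dh
m_dot = 30.7 / 183.8
m_dot = 0.167 kg/s

0.167


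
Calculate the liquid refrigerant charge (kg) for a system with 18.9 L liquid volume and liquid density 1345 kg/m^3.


Charge = V * rho / 1000
Charge = 18.9 * 1345 / 1000
Charge = 25.42 kg

25.42


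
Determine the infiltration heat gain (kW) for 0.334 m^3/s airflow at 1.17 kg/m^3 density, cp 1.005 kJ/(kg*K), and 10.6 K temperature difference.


Q = V_dot * rho * cp * dT
Q = 0.334 * 1.17 * 1.005 * 10.6
Q = 4.163 kW

4.163


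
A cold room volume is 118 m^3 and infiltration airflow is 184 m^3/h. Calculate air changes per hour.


ACH = flow / volume
ACH = 184 / 118
ACH = 1.559

1.559


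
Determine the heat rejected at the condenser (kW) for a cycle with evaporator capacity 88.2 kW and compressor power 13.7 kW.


Q_cond = Q_evap + W
Q_cond = 88.2 + 13.7
Q_cond = 101.9 kW

101.9


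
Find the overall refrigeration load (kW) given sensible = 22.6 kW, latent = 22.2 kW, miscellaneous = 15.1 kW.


Q_total = Q_s + Q_l + Q_misc
Q_total = 22.6 + 22.2 + 15.1
Q_total = 59.9 kW

59.9


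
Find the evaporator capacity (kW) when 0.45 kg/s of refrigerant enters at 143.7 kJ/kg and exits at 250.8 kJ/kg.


dh = 250.8 - 143.7 = 107.1 kJ/kg
Q_evap = m_dot * dh = 0.45 * 107.1
Q_evap = 48.2 kW

48.2


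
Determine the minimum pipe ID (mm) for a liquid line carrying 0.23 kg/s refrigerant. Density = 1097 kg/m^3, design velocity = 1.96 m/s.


A = m_dot / (rho * v) = 0.23 / (1097 * 1.96) = 0.0001069707737 m^2
d = sqrt(4*A/pi) * 1000
d = 11.7 mm

11.7


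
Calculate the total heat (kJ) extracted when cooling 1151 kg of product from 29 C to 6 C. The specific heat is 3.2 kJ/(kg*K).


dT = 29 - (6) = 23 K
Q = m * cp * dT = 1151 * 3.2 * 23
Q = 84714 kJ

84714


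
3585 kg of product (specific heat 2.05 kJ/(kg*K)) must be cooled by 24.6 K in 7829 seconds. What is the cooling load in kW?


Q = m * cp * dT / t
Q = 3585 * 2.05 * 24.6 / 7829
Q = 23.093 kW

23.093


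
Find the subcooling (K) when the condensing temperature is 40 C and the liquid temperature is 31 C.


Subcooling = T_cond - T_liquid
Subcooling = 40 - 31
Subcooling = 9 K

9


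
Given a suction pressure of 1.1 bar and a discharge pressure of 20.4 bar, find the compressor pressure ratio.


PR = P_high / P_low
PR = 20.4 / 1.1
PR = 18.545

18.545


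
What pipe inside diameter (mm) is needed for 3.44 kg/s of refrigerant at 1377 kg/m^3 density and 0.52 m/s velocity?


A = m_dot / (rho * v) = 3.44 / (1377 * 0.52) = 0.004804200883 m^2
d = sqrt(4*A/pi) * 1000
d = 78.2 mm

78.2


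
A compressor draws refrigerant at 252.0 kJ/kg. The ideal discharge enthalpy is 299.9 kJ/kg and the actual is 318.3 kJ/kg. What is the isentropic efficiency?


dh_ideal = 299.9 - 252.0 = 47.9 kJ/kg
dh_actual = 318.3 - 252.0 = 66.3 kJ/kg
eta_s = dh_ideal / dh_actual = 47.9 / 66.3
eta_s = 0.7225

0.7225


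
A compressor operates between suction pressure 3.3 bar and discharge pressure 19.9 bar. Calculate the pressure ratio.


PR = P_high / P_low
PR = 19.9 / 3.3
PR = 6.03

6.03


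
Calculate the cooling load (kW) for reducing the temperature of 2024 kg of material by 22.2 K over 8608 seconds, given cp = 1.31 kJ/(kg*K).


Q = m * cp * dT / t
Q = 2024 * 1.31 * 22.2 / 8608
Q = 6.838 kW

6.838


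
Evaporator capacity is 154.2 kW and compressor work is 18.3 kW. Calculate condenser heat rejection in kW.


Q_cond = Q_evap + W
Q_cond = 154.2 + 18.3
Q_cond = 172.5 kW

172.5


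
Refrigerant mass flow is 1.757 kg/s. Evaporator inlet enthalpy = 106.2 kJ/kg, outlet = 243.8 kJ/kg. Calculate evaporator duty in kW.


dh = 243.8 - 106.2 = 137.6 kJ/kg
Q_evap = m_dot * dh = 1.757 * 137.6
Q_evap = 241.76 kW

241.76


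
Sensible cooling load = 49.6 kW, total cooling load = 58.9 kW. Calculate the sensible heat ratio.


SHR = Q_sensible / Q_total
SHR = 49.6 / 58.9
SHR = 0.842

0.842


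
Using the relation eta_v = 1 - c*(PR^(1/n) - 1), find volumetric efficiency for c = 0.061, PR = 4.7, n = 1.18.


PR^(1/n) = 4.7^(1/1.18) = 3.71171358
eta_v = 1 - 0.061 * (3.71171358 - 1)
eta_v = 0.8346

0.8346


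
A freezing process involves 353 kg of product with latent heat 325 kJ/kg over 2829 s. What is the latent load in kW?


Q_lat = m * h_fg / t
Q_lat = 353 * 325 / 2829
Q_lat = 40.55 kW

40.55


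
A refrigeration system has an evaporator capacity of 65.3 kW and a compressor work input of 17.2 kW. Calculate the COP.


COP = Q_evap / W
COP = 65.3 / 17.2
COP = 3.797

3.797


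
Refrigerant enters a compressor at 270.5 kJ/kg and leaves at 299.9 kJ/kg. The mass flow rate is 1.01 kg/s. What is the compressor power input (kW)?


dh = 299.9 - 270.5 = 29.4 kJ/kg
W = m_dot * dh = 1.01 * 29.4 = 29.69 kW

29.69


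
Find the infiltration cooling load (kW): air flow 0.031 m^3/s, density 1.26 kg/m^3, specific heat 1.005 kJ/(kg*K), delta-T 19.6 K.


Q = V_dot * rho * cp * dT
Q = 0.031 * 1.26 * 1.005 * 19.6
Q = 0.769 kW

0.769


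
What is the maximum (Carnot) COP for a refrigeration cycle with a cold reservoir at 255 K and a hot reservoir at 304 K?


dT = 304 - 255 = 49 K
COP_carnot = T_cold / dT = 255 / 49
COP_carnot = 5.204

5.204


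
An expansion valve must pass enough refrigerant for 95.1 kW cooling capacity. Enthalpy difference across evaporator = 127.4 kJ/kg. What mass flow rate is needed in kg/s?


m_dot = Q / dh
m_dot = 95.1 / 127.4
m_dot = 0.7465 kg/s

0.7465


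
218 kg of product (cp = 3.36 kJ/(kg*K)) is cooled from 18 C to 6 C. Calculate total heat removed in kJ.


dT = 18 - (6) = 12 K
Q = m * cp * dT = 218 * 3.36 * 12
Q = 8790 kJ

8790


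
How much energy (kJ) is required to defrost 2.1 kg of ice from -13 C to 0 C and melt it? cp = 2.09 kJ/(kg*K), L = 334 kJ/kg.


Sensible heat = cp * dT = 2.09 * 13 = 27.17 kJ/kg
Total per kg = 27.17 + 334 = 361.17 kJ/kg
Q = m * total = 2.1 * 361.17
Q = 758.5 kJ

758.5


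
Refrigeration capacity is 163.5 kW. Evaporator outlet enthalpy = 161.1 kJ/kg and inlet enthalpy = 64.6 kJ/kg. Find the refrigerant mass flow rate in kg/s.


dh = 161.1 - 64.6 = 96.5 kJ/kg
m_dot = Q / dh = 163.5 / 96.5 = 1.6943 kg/s

1.6943


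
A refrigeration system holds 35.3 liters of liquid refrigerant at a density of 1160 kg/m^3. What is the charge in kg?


Charge = V * rho / 1000
Charge = 35.3 * 1160 / 1000
Charge = 40.95 kg

40.95


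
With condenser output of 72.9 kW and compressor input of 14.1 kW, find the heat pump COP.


COP_hp = Q_cond / W
COP_hp = 72.9 / 14.1
COP_hp = 5.17

5.17


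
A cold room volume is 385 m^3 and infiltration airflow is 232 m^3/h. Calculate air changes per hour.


ACH = flow / volume
ACH = 232 / 385
ACH = 0.603

0.603


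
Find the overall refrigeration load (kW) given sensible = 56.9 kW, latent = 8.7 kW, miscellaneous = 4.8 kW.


Q_total = Q_s + Q_l + Q_misc
Q_total = 56.9 + 8.7 + 4.8
Q_total = 70.4 kW

70.4


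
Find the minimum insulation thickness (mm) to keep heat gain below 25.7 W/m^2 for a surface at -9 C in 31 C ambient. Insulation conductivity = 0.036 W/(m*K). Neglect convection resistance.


dT = 31 - (-9) = 40 K
thickness = k * dT / q_max * 1000
thickness = 0.036 * 40 / 25.7 * 1000
thickness = 56.0 mm

56.0


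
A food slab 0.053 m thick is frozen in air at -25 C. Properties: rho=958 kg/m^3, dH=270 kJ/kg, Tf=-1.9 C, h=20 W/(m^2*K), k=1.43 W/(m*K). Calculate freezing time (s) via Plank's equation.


dT = -1.9 - (-25) = 23.1 K
term1 = a/(2h) = 0.053/(2*20) = 0.001325
term2 = a^2/(8k) = 0.053^2/(8*1.43) = 0.000245541958
t = rho*dH*1000/dT * (term1 + term2)
t = 958*270*1000/23.1 * (0.001325 + 0.000245541958)
t = 17586 s

17586


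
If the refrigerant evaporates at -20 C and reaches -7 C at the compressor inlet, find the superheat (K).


Superheat = T_suction - T_evap
Superheat = -7 - (-20)
Superheat = 13 K

13


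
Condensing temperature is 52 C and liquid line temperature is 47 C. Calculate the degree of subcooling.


Subcooling = T_cond - T_liquid
Subcooling = 52 - 47
Subcooling = 5 K

5


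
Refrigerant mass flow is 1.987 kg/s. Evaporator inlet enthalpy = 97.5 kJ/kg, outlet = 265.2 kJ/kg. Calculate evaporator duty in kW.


dh = 265.2 - 97.5 = 167.7 kJ/kg
Q_evap = m_dot * dh = 1.987 * 167.7
Q_evap = 333.22 kW

333.22


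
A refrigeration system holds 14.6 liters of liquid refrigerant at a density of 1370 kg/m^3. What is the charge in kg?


Charge = V * rho / 1000
Charge = 14.6 * 1370 / 1000
Charge = 20.0 kg

20.0


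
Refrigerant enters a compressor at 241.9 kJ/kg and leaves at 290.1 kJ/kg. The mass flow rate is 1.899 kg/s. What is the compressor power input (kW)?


dh = 290.1 - 241.9 = 48.2 kJ/kg
W = m_dot * dh = 1.899 * 48.2 = 91.53 kW

91.53


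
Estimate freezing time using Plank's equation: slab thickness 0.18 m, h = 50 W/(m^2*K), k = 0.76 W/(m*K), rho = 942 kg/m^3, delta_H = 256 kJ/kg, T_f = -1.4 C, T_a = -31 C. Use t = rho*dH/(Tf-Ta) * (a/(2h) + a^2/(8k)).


dT = -1.4 - (-31) = 29.6 K
term1 = a/(2h) = 0.18/(2*50) = 0.0018
term2 = a^2/(8k) = 0.18^2/(8*0.76) = 0.005328947368
t = rho*dH*1000/dT * (term1 + term2)
t = 942*256*1000/29.6 * (0.0018 + 0.005328947368)
t = 58080 s

58080


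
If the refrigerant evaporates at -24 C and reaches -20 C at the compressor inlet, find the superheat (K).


Superheat = T_suction - T_evap
Superheat = -20 - (-24)
Superheat = 4 K

4


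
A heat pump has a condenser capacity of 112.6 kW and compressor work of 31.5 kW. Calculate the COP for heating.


COP_hp = Q_cond / W
COP_hp = 112.6 / 31.5
COP_hp = 3.575

3.575


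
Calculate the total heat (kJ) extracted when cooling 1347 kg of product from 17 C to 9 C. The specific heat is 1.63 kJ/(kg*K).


dT = 17 - (9) = 8 K
Q = m * cp * dT = 1347 * 1.63 * 8
Q = 17565 kJ

17565


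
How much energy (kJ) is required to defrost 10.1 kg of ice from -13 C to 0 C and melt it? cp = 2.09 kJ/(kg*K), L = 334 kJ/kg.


Sensible heat = cp * dT = 2.09 * 13 = 27.17 kJ/kg
Total per kg = 27.17 + 334 = 361.17 kJ/kg
Q = m * total = 10.1 * 361.17
Q = 3647.8 kJ

3647.8


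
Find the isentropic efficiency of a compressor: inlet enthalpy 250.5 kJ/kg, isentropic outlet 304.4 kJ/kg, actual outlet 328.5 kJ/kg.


dh_ideal = 304.4 - 250.5 = 53.9 kJ/kg
dh_actual = 328.5 - 250.5 = 78.0 kJ/kg
eta_s = dh_ideal / dh_actual = 53.9 / 78.0
eta_s = 0.691

0.691


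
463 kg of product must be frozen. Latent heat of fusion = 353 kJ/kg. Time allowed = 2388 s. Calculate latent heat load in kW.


Q_lat = m * h_fg / t
Q_lat = 463 * 353 / 2388
Q_lat = 68.44 kW

68.44


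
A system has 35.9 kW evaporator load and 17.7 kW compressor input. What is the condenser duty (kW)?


Q_cond = Q_evap + W
Q_cond = 35.9 + 17.7
Q_cond = 53.6 kW

53.6


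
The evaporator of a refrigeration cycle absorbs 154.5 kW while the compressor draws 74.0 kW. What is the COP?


COP = Q_evap / W
COP = 154.5 / 74.0
COP = 2.088

2.088


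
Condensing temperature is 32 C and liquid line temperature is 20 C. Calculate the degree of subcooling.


Subcooling = T_cond - T_liquid
Subcooling = 32 - 20
Subcooling = 12 K

12


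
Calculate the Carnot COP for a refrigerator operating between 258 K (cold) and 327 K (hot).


dT = 327 - 258 = 69 K
COP_carnot = T_cold / dT = 258 / 69
COP_carnot = 3.739

3.739


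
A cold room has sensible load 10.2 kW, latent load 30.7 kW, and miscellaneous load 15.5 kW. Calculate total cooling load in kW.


Q_total = Q_s + Q_l + Q_misc
Q_total = 10.2 + 30.7 + 15.5
Q_total = 56.4 kW

56.4


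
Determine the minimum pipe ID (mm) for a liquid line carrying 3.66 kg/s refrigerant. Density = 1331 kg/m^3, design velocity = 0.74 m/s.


A = m_dot / (rho * v) = 3.66 / (1331 * 0.74) = 0.003715962394 m^2
d = sqrt(4*A/pi) * 1000
d = 68.8 mm

68.8


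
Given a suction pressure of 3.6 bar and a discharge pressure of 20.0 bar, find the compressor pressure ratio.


PR = P_high / P_low
PR = 20.0 / 3.6
PR = 5.556

5.556


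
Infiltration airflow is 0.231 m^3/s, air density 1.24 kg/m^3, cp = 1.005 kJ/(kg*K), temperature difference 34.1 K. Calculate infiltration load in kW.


Q = V_dot * rho * cp * dT
Q = 0.231 * 1.24 * 1.005 * 34.1
Q = 9.816 kW

9.816


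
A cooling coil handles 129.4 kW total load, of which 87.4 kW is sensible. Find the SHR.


SHR = Q_sensible / Q_total
SHR = 87.4 / 129.4
SHR = 0.675

0.675


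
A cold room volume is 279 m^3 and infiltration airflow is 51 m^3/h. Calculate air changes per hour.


ACH = flow / volume
ACH = 51 / 279
ACH = 0.183

0.183


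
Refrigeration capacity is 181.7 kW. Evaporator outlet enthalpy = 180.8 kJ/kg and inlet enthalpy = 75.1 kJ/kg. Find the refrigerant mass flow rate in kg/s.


dh = 180.8 - 75.1 = 105.7 kJ/kg
m_dot = Q / dh = 181.7 / 105.7 = 1.719 kg/s

1.719


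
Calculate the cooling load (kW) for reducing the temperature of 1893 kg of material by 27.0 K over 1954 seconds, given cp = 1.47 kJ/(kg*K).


Q = m * cp * dT / t
Q = 1893 * 1.47 * 27.0 / 1954
Q = 38.451 kW

38.451


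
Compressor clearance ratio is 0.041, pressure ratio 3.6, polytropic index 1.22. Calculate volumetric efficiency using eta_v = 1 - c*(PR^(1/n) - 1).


PR^(1/n) = 3.6^(1/1.22) = 2.85749617
eta_v = 1 - 0.041 * (2.85749617 - 1)
eta_v = 0.9238

0.9238


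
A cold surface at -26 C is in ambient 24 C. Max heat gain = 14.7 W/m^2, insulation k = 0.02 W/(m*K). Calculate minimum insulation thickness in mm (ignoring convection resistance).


dT = 24 - (-26) = 50 K
thickness = k * dT / q_max * 1000
thickness = 0.02 * 50 / 14.7 * 1000
thickness = 68.0 mm

68.0


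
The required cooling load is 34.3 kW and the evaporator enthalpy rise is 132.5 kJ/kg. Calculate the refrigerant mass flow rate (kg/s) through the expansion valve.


m_dot = Q / dh
m_dot = 34.3 / 132.5
m_dot = 0.2589 kg/s

0.2589


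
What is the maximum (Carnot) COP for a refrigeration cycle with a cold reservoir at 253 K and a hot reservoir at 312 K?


dT = 312 - 253 = 59 K
COP_carnot = T_cold / dT = 253 / 59
COP_carnot = 4.288

4.288


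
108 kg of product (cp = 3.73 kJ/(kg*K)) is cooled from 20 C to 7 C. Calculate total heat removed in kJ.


dT = 20 - (7) = 13 K
Q = m * cp * dT = 108 * 3.73 * 13
Q = 5237 kJ

5237


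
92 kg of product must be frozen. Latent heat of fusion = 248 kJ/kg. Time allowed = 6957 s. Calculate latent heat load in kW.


Q_lat = m * h_fg / t
Q_lat = 92 * 248 / 6957
Q_lat = 3.28 kW

3.28


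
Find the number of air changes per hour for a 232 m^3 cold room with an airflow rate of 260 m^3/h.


ACH = flow / volume
ACH = 260 / 232
ACH = 1.121

1.121


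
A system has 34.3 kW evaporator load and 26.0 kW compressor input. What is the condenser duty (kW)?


Q_cond = Q_evap + W
Q_cond = 34.3 + 26.0
Q_cond = 60.3 kW

60.3


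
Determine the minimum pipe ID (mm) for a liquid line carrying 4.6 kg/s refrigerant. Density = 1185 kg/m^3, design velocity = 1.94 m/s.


A = m_dot / (rho * v) = 4.6 / (1185 * 1.94) = 0.002000956979 m^2
d = sqrt(4*A/pi) * 1000
d = 50.5 mm

50.5


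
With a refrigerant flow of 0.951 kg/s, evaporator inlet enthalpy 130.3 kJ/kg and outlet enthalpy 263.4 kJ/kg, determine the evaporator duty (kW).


dh = 263.4 - 130.3 = 133.1 kJ/kg
Q_evap = m_dot * dh = 0.951 * 133.1
Q_evap = 126.58 kW

126.58


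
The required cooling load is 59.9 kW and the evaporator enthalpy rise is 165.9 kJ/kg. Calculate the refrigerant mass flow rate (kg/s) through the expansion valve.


m_dot = Q / dh
m_dot = 59.9 / 165.9
m_dot = 0.3611 kg/s

0.3611


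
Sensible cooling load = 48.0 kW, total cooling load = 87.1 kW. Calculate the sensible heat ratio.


SHR = Q_sensible / Q_total
SHR = 48.0 / 87.1
SHR = 0.551

0.551


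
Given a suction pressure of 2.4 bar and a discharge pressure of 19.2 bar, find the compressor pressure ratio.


PR = P_high / P_low
PR = 19.2 / 2.4
PR = 8.0

8.0


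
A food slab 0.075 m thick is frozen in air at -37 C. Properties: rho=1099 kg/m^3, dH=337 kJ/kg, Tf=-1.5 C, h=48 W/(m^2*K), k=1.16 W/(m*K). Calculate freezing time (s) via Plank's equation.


dT = -1.5 - (-37) = 35.5 K
term1 = a/(2h) = 0.075/(2*48) = 0.00078125
term2 = a^2/(8k) = 0.075^2/(8*1.16) = 0.0006061422414
t = rho*dH*1000/dT * (term1 + term2)
t = 1099*337*1000/35.5 * (0.00078125 + 0.0006061422414)
t = 14474 s

14474


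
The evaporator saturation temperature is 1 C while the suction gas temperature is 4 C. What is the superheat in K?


Superheat = T_suction - T_evap
Superheat = 4 - (1)
Superheat = 3 K

3


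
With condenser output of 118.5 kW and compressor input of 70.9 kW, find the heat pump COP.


COP_hp = Q_cond / W
COP_hp = 118.5 / 70.9
COP_hp = 1.671

1.671


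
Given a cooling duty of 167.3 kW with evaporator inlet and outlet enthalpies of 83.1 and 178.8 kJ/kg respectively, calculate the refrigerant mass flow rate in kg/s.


dh = 178.8 - 83.1 = 95.7 kJ/kg
m_dot = Q / dh = 167.3 / 95.7 = 1.7482 kg/s

1.7482


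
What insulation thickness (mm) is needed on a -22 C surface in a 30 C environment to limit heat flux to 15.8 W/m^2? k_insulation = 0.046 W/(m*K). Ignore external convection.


dT = 30 - (-22) = 52 K
thickness = k * dT / q_max * 1000
thickness = 0.046 * 52 / 15.8 * 1000
thickness = 151.4 mm

151.4


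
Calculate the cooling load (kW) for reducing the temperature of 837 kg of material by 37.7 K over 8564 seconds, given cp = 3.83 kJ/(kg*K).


Q = m * cp * dT / t
Q = 837 * 3.83 * 37.7 / 8564
Q = 14.112 kW

14.112


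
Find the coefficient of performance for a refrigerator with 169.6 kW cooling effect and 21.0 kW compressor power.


COP = Q_evap / W
COP = 169.6 / 21.0
COP = 8.076

8.076


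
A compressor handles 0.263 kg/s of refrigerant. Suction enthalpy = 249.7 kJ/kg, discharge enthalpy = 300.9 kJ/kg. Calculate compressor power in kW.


dh = 300.9 - 249.7 = 51.2 kJ/kg
W = m_dot * dh = 0.263 * 51.2 = 13.47 kW

13.47


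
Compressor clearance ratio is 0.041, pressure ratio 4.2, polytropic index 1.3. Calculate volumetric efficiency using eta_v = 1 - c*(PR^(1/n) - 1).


PR^(1/n) = 4.2^(1/1.3) = 3.01593885
eta_v = 1 - 0.041 * (3.01593885 - 1)
eta_v = 0.9173

0.9173


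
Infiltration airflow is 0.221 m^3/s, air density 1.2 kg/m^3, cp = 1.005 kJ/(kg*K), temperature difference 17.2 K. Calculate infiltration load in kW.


Q = V_dot * rho * cp * dT
Q = 0.221 * 1.2 * 1.005 * 17.2
Q = 4.584 kW

4.584


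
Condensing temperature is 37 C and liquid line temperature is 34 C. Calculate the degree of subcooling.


Subcooling = T_cond - T_liquid
Subcooling = 37 - 34
Subcooling = 3 K

3


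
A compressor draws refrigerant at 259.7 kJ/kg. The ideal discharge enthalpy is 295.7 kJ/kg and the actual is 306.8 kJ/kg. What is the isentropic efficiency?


dh_ideal = 295.7 - 259.7 = 36.0 kJ/kg
dh_actual = 306.8 - 259.7 = 47.1 kJ/kg
eta_s = dh_ideal / dh_actual = 36.0 / 47.1
eta_s = 0.7643

0.7643


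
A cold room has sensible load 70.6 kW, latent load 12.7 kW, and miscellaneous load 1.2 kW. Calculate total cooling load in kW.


Q_total = Q_s + Q_l + Q_misc
Q_total = 70.6 + 12.7 + 1.2
Q_total = 84.5 kW

84.5


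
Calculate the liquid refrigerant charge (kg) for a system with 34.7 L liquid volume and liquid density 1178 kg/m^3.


Charge = V * rho / 1000
Charge = 34.7 * 1178 / 1000
Charge = 40.88 kg

40.88


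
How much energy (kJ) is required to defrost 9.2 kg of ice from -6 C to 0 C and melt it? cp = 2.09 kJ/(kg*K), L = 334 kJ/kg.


Sensible heat = cp * dT = 2.09 * 6 = 12.54 kJ/kg
Total per kg = 12.54 + 334 = 346.54 kJ/kg
Q = m * total = 9.2 * 346.54
Q = 3188.2 kJ

3188.2


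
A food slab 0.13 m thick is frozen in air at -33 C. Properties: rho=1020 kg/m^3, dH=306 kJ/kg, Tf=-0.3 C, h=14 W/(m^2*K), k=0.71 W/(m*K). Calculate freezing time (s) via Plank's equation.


dT = -0.3 - (-33) = 32.7 K
term1 = a/(2h) = 0.13/(2*14) = 0.004642857143
term2 = a^2/(8k) = 0.13^2/(8*0.71) = 0.002975352113
t = rho*dH*1000/dT * (term1 + term2)
t = 1020*306*1000/32.7 * (0.004642857143 + 0.002975352113)
t = 72715 s

72715


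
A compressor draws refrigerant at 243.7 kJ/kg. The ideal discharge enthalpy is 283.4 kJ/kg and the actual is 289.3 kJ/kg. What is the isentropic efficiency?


dh_ideal = 283.4 - 243.7 = 39.7 kJ/kg
dh_actual = 289.3 - 243.7 = 45.6 kJ/kg
eta_s = dh_ideal / dh_actual = 39.7 / 45.6
eta_s = 0.8706

0.8706


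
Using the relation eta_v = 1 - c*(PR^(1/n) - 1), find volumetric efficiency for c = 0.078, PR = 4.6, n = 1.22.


PR^(1/n) = 4.6^(1/1.22) = 3.49336628
eta_v = 1 - 0.078 * (3.49336628 - 1)
eta_v = 0.8055

0.8055


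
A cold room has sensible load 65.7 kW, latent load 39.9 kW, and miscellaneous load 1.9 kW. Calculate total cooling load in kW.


Q_total = Q_s + Q_l + Q_misc
Q_total = 65.7 + 39.9 + 1.9
Q_total = 107.5 kW

107.5


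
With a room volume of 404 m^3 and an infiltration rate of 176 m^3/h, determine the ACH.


ACH = flow / volume
ACH = 176 / 404
ACH = 0.436

0.436


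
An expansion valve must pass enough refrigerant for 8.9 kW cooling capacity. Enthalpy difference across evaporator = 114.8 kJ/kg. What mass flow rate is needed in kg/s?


m_dot = Q / dh
m_dot = 8.9 / 114.8
m_dot = 0.0775 kg/s

0.0775


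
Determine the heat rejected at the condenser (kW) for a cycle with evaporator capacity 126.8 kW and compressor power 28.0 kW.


Q_cond = Q_evap + W
Q_cond = 126.8 + 28.0
Q_cond = 154.8 kW

154.8


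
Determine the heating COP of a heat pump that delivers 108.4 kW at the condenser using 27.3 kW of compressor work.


COP_hp = Q_cond / W
COP_hp = 108.4 / 27.3
COP_hp = 3.971

3.971


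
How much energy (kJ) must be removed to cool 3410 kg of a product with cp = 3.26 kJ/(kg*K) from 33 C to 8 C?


dT = 33 - (8) = 25 K
Q = m * cp * dT = 3410 * 3.26 * 25
Q = 277915 kJ

277915


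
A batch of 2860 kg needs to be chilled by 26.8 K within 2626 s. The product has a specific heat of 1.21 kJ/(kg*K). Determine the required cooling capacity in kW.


Q = m * cp * dT / t
Q = 2860 * 1.21 * 26.8 / 2626
Q = 35.318 kW

35.318


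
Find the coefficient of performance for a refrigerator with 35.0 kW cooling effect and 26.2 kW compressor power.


COP = Q_evap / W
COP = 35.0 / 26.2
COP = 1.336

1.336


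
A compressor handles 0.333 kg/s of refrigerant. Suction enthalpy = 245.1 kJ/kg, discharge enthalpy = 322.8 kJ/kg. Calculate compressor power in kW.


dh = 322.8 - 245.1 = 77.7 kJ/kg
W = m_dot * dh = 0.333 * 77.7 = 25.87 kW

25.87


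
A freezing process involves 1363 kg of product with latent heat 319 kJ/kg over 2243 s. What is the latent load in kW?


Q_lat = m * h_fg / t
Q_lat = 1363 * 319 / 2243
Q_lat = 193.85 kW

193.85


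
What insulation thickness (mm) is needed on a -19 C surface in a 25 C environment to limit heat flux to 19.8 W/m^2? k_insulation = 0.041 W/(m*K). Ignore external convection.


dT = 25 - (-19) = 44 K
thickness = k * dT / q_max * 1000
thickness = 0.041 * 44 / 19.8 * 1000
thickness = 91.1 mm

91.1


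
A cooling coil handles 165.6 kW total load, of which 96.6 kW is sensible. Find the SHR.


SHR = Q_sensible / Q_total
SHR = 96.6 / 165.6
SHR = 0.583

0.583


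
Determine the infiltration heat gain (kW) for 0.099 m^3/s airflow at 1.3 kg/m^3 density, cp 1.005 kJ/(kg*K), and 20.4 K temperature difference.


Q = V_dot * rho * cp * dT
Q = 0.099 * 1.3 * 1.005 * 20.4
Q = 2.639 kW

2.639


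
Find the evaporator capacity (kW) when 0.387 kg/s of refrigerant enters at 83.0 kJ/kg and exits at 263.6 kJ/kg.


dh = 263.6 - 83.0 = 180.6 kJ/kg
Q_evap = m_dot * dh = 0.387 * 180.6
Q_evap = 69.89 kW

69.89


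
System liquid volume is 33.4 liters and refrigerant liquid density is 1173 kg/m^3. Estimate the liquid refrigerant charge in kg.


Charge = V * rho / 1000
Charge = 33.4 * 1173 / 1000
Charge = 39.18 kg

39.18


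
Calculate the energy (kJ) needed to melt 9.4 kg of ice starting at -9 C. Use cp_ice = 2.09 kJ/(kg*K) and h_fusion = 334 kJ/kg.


Sensible heat = cp * dT = 2.09 * 9 = 18.81 kJ/kg
Total per kg = 18.81 + 334 = 352.81 kJ/kg
Q = m * total = 9.4 * 352.81
Q = 3316.4 kJ

3316.4


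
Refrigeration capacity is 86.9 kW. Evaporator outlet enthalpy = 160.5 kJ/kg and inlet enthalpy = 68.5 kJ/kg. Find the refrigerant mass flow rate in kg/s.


dh = 160.5 - 68.5 = 92.0 kJ/kg
m_dot = Q / dh = 86.9 / 92.0 = 0.9446 kg/s

0.9446


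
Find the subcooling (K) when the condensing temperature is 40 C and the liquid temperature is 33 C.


Subcooling = T_cond - T_liquid
Subcooling = 40 - 33
Subcooling = 7 K

7


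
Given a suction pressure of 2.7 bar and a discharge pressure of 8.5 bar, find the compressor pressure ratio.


PR = P_high / P_low
PR = 8.5 / 2.7
PR = 3.148

3.148


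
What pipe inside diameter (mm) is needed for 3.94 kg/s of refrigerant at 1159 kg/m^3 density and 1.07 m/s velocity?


A = m_dot / (rho * v) = 3.94 / (1159 * 1.07) = 0.003177086273 m^2
d = sqrt(4*A/pi) * 1000
d = 63.6 mm

63.6


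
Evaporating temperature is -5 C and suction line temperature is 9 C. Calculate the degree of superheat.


Superheat = T_suction - T_evap
Superheat = 9 - (-5)
Superheat = 14 K

14


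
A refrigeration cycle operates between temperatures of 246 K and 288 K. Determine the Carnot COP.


dT = 288 - 246 = 42 K
COP_carnot = T_cold / dT = 246 / 42
COP_carnot = 5.857

5.857


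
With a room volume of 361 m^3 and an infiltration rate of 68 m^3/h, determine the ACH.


ACH = flow / volume
ACH = 68 / 361
ACH = 0.188

0.188


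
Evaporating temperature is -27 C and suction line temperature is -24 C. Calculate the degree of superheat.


Superheat = T_suction - T_evap
Superheat = -24 - (-27)
Superheat = 3 K

3


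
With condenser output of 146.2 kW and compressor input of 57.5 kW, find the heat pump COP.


COP_hp = Q_cond / W
COP_hp = 146.2 / 57.5
COP_hp = 2.543

2.543


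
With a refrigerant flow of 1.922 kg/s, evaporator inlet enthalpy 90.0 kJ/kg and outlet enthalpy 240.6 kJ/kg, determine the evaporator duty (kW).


dh = 240.6 - 90.0 = 150.6 kJ/kg
Q_evap = m_dot * dh = 1.922 * 150.6
Q_evap = 289.45 kW

289.45


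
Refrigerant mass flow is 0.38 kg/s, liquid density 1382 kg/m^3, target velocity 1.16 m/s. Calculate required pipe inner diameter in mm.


A = m_dot / (rho * v) = 0.38 / (1382 * 1.16) = 0.0002370377763 m^2
d = sqrt(4*A/pi) * 1000
d = 17.4 mm

17.4


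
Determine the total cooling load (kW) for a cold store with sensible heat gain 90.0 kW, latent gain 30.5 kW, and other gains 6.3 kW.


Q_total = Q_s + Q_l + Q_misc
Q_total = 90.0 + 30.5 + 6.3
Q_total = 126.8 kW

126.8


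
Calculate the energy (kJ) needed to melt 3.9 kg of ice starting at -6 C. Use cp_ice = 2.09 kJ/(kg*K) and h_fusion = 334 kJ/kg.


Sensible heat = cp * dT = 2.09 * 6 = 12.54 kJ/kg
Total per kg = 12.54 + 334 = 346.54 kJ/kg
Q = m * total = 3.9 * 346.54
Q = 1351.5 kJ

1351.5


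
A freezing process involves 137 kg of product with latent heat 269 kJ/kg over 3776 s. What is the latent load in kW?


Q_lat = m * h_fg / t
Q_lat = 137 * 269 / 3776
Q_lat = 9.76 kW

9.76


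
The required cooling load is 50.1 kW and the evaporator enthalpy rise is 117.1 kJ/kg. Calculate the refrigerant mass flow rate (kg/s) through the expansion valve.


m_dot = Q / dh
m_dot = 50.1 / 117.1
m_dot = 0.4278 kg/s

0.4278


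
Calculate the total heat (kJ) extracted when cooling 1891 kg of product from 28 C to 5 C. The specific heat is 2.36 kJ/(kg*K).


dT = 28 - (5) = 23 K
Q = m * cp * dT = 1891 * 2.36 * 23
Q = 102643 kJ

102643


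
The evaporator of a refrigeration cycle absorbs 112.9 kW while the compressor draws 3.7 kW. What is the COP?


COP = Q_evap / W
COP = 112.9 / 3.7
COP = 30.514

30.514


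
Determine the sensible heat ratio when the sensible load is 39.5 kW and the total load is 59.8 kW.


SHR = Q_sensible / Q_total
SHR = 39.5 / 59.8
SHR = 0.661

0.661


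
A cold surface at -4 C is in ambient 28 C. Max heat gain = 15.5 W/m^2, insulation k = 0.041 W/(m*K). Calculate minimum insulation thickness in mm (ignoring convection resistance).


dT = 28 - (-4) = 32 K
thickness = k * dT / q_max * 1000
thickness = 0.041 * 32 / 15.5 * 1000
thickness = 84.6 mm

84.6


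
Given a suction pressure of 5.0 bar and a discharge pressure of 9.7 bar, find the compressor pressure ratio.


PR = P_high / P_low
PR = 9.7 / 5.0
PR = 1.94

1.94


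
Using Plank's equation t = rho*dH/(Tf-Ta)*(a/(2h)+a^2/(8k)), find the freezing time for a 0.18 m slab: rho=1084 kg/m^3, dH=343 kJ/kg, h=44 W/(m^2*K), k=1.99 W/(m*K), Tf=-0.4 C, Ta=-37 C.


dT = -0.4 - (-37) = 36.6 K
term1 = a/(2h) = 0.18/(2*44) = 0.002045454545
term2 = a^2/(8k) = 0.18^2/(8*1.99) = 0.002035175879
t = rho*dH*1000/dT * (term1 + term2)
t = 1084*343*1000/36.6 * (0.002045454545 + 0.002035175879)
t = 41454 s

41454


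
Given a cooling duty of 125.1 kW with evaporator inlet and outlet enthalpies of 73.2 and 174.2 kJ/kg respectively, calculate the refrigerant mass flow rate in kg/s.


dh = 174.2 - 73.2 = 101.0 kJ/kg
m_dot = Q / dh = 125.1 / 101.0 = 1.2386 kg/s

1.2386


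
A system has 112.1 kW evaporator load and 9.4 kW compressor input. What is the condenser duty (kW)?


Q_cond = Q_evap + W
Q_cond = 112.1 + 9.4
Q_cond = 121.5 kW

121.5


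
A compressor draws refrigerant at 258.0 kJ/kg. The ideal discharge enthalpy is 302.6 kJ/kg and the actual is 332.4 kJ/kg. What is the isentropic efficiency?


dh_ideal = 302.6 - 258.0 = 44.6 kJ/kg
dh_actual = 332.4 - 258.0 = 74.4 kJ/kg
eta_s = dh_ideal / dh_actual = 44.6 / 74.4
eta_s = 0.5995

0.5995


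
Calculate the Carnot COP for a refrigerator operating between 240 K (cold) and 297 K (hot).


dT = 297 - 240 = 57 K
COP_carnot = T_cold / dT = 240 / 57
COP_carnot = 4.211

4.211


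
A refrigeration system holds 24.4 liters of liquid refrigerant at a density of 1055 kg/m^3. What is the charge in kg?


Charge = V * rho / 1000
Charge = 24.4 * 1055 / 1000
Charge = 25.74 kg

25.74


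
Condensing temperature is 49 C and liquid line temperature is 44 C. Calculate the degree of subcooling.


Subcooling = T_cond - T_liquid
Subcooling = 49 - 44
Subcooling = 5 K

5


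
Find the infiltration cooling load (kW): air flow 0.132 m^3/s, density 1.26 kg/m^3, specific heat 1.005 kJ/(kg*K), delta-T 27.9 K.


Q = V_dot * rho * cp * dT
Q = 0.132 * 1.26 * 1.005 * 27.9
Q = 4.664 kW

4.664


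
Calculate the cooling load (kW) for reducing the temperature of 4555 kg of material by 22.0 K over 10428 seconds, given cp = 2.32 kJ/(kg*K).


Q = m * cp * dT / t
Q = 4555 * 2.32 * 22.0 / 10428
Q = 22.295 kW

22.295


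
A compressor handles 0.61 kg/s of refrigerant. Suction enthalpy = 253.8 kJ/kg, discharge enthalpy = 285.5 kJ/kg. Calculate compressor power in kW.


dh = 285.5 - 253.8 = 31.7 kJ/kg
W = m_dot * dh = 0.61 * 31.7 = 19.34 kW

19.34


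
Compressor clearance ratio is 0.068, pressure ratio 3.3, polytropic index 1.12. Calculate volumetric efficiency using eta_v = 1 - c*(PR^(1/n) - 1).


PR^(1/n) = 3.3^(1/1.12) = 2.90374767
eta_v = 1 - 0.068 * (2.90374767 - 1)
eta_v = 0.8705

0.8705


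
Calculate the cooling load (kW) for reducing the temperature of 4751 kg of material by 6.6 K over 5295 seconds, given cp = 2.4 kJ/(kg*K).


Q = m * cp * dT / t
Q = 4751 * 2.4 * 6.6 / 5295
Q = 14.213 kW

14.213


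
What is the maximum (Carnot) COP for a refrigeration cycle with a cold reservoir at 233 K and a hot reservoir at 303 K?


dT = 303 - 233 = 70 K
COP_carnot = T_cold / dT = 233 / 70
COP_carnot = 3.329

3.329


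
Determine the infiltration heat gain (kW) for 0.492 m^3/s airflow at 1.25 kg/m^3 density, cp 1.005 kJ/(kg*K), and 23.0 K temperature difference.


Q = V_dot * rho * cp * dT
Q = 0.492 * 1.25 * 1.005 * 23.0
Q = 14.216 kW

14.216


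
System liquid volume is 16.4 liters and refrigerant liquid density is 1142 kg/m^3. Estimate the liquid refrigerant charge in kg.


Charge = V * rho / 1000
Charge = 16.4 * 1142 / 1000
Charge = 18.73 kg

18.73


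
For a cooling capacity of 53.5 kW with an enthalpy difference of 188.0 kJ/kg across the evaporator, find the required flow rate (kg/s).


m_dot = Q / dh
m_dot = 53.5 / 188.0
m_dot = 0.2846 kg/s

0.2846


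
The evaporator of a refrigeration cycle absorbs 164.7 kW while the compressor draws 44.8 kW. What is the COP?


COP = Q_evap / W
COP = 164.7 / 44.8
COP = 3.676

3.676


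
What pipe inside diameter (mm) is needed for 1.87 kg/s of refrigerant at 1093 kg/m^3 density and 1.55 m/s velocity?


A = m_dot / (rho * v) = 1.87 / (1093 * 1.55) = 0.001103798365 m^2
d = sqrt(4*A/pi) * 1000
d = 37.5 mm

37.5


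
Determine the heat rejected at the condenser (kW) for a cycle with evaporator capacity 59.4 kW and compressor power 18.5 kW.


Q_cond = Q_evap + W
Q_cond = 59.4 + 18.5
Q_cond = 77.9 kW

77.9


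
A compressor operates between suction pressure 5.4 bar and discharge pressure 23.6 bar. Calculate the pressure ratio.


PR = P_high / P_low
PR = 23.6 / 5.4
PR = 4.37

4.37


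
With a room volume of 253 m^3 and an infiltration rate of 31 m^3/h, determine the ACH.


ACH = flow / volume
ACH = 31 / 253
ACH = 0.123

0.123


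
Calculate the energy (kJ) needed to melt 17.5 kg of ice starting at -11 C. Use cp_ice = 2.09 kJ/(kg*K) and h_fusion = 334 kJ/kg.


Sensible heat = cp * dT = 2.09 * 11 = 22.99 kJ/kg
Total per kg = 22.99 + 334 = 356.99 kJ/kg
Q = m * total = 17.5 * 356.99
Q = 6247.3 kJ

6247.3


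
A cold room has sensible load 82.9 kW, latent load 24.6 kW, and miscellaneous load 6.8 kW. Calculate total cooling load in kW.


Q_total = Q_s + Q_l + Q_misc
Q_total = 82.9 + 24.6 + 6.8
Q_total = 114.3 kW

114.3


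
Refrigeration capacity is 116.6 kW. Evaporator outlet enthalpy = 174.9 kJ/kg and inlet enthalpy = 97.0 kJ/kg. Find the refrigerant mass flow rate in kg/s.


dh = 174.9 - 97.0 = 77.9 kJ/kg
m_dot = Q / dh = 116.6 / 77.9 = 1.4968 kg/s

1.4968


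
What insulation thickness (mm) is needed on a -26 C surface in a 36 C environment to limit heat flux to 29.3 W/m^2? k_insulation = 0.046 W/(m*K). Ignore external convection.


dT = 36 - (-26) = 62 K
thickness = k * dT / q_max * 1000
thickness = 0.046 * 62 / 29.3 * 1000
thickness = 97.3 mm

97.3


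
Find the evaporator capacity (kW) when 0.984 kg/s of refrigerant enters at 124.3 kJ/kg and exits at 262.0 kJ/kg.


dh = 262.0 - 124.3 = 137.7 kJ/kg
Q_evap = m_dot * dh = 0.984 * 137.7
Q_evap = 135.5 kW

135.5


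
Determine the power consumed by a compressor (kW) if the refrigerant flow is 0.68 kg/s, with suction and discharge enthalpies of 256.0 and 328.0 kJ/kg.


dh = 328.0 - 256.0 = 72.0 kJ/kg
W = m_dot * dh = 0.68 * 72.0 = 48.96 kW

48.96


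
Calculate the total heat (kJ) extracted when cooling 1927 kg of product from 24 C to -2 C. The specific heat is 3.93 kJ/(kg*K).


dT = 24 - (-2) = 26 K
Q = m * cp * dT = 1927 * 3.93 * 26
Q = 196901 kJ

196901


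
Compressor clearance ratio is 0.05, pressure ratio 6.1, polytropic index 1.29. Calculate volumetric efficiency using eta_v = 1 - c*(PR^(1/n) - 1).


PR^(1/n) = 6.1^(1/1.29) = 4.06240126
eta_v = 1 - 0.05 * (4.06240126 - 1)
eta_v = 0.8469

0.8469


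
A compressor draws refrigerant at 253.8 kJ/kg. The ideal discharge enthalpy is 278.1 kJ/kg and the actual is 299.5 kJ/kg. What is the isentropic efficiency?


dh_ideal = 278.1 - 253.8 = 24.3 kJ/kg
dh_actual = 299.5 - 253.8 = 45.7 kJ/kg
eta_s = dh_ideal / dh_actual = 24.3 / 45.7
eta_s = 0.5317

0.5317


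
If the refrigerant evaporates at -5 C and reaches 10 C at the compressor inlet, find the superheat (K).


Superheat = T_suction - T_evap
Superheat = 10 - (-5)
Superheat = 15 K

15


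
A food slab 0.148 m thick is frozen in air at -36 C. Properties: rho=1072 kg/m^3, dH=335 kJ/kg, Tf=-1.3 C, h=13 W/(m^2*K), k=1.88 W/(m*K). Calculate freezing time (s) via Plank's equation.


dT = -1.3 - (-36) = 34.7 K
term1 = a/(2h) = 0.148/(2*13) = 0.005692307692
term2 = a^2/(8k) = 0.148^2/(8*1.88) = 0.001456382979
t = rho*dH*1000/dT * (term1 + term2)
t = 1072*335*1000/34.7 * (0.005692307692 + 0.001456382979)
t = 73984 s

73984


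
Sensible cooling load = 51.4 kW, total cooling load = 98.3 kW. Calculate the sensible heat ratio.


SHR = Q_sensible / Q_total
SHR = 51.4 / 98.3
SHR = 0.523

0.523


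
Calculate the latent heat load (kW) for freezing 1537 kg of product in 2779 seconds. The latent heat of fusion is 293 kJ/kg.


Q_lat = m * h_fg / t
Q_lat = 1537 * 293 / 2779
Q_lat = 162.05 kW

162.05


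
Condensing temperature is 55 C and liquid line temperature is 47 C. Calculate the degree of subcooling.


Subcooling = T_cond - T_liquid
Subcooling = 55 - 47
Subcooling = 8 K

8


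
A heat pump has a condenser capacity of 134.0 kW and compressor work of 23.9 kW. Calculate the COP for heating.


COP_hp = Q_cond / W
COP_hp = 134.0 / 23.9
COP_hp = 5.607

5.607


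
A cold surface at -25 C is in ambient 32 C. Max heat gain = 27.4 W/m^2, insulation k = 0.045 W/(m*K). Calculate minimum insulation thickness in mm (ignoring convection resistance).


dT = 32 - (-25) = 57 K
thickness = k * dT / q_max * 1000
thickness = 0.045 * 57 / 27.4 * 1000
thickness = 93.6 mm

93.6


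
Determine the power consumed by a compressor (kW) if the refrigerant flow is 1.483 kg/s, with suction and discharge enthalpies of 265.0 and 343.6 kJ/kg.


dh = 343.6 - 265.0 = 78.6 kJ/kg
W = m_dot * dh = 1.483 * 78.6 = 116.56 kW

116.56


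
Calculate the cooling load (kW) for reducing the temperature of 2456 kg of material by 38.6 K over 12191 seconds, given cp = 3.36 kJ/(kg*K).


Q = m * cp * dT / t
Q = 2456 * 3.36 * 38.6 / 12191
Q = 26.129 kW

26.129


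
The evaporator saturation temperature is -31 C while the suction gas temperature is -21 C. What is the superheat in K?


Superheat = T_suction - T_evap
Superheat = -21 - (-31)
Superheat = 10 K

10


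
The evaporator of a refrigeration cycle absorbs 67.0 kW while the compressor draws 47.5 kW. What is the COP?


COP = Q_evap / W
COP = 67.0 / 47.5
COP = 1.411

1.411


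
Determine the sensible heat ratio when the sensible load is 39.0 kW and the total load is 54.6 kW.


SHR = Q_sensible / Q_total
SHR = 39.0 / 54.6
SHR = 0.714

0.714


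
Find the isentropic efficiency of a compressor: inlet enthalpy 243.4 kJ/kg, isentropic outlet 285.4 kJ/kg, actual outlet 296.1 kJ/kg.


dh_ideal = 285.4 - 243.4 = 42.0 kJ/kg
dh_actual = 296.1 - 243.4 = 52.7 kJ/kg
eta_s = dh_ideal / dh_actual = 42.0 / 52.7
eta_s = 0.797

0.797
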